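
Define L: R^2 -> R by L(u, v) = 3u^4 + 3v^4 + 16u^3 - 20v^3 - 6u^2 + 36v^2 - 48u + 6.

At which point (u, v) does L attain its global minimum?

L(u,v) separates as P(u) + Q(v) + 6, so its minimum is min P + min Q + 6.
P'(u) = 12(u - 1)(u + 1)(u + 4) vanishes at u ∈ {-4, -1, 1}; Q'(v) = 12v(v - 3)(v - 2) vanishes at v ∈ {0, 2, 3}.
Local minima of P (where P''>0): P(-4)=-160, P(1)=-35. Local minima of Q: Q(0)=0, Q(3)=27.
So the global minimum of L is P(-4) + Q(0) + 6 = -160 + 0 + 6 = -154, attained at (-4, 0).

(-4, 0)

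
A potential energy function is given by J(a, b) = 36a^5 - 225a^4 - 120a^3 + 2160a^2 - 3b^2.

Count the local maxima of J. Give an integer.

J separates as a function of a plus a function of b, so ∇J=0 decouples.
∂J/∂a = 180a(a - 4)(a - 3)(a + 2) = 0 at a ∈ {-2, 0, 3, 4}; ∂J/∂b = -6b = 0 at b ∈ {0}.
The Hessian is diagonal: diag(J_aa, J_bb). Second derivatives: J_aa(-2)=-10800, J_aa(0)=4320, J_aa(3)=-2700, J_aa(4)=4320; J_bb(0)=-6.
Local maxima occur where both diagonal entries negative: (-2, 0), (3, 0). Count: 2.

2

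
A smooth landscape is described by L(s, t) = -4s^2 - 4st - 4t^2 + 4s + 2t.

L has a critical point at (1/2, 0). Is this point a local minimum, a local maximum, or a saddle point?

local maximum

The Hessian of L is constant: H = [[-8, -4], [-4, -8]].
det(H) = (-8)·(-8) − (-4)² = 48.
det(H) > 0 and tr(H) = -16 < 0, so H is negative definite and the point is a local maximum.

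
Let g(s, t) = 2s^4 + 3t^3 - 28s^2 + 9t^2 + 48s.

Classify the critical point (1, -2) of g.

The mixed partial ∂²g/∂s∂t is 0, so the Hessian at any point is diag(g_ss, g_tt) = diag(8(3s^2 - 7), 18(t + 1)).
At (1, -2): H = diag(-32, -18).
Both eigenvalues are negative, so H is negative definite: a local maximum.

local maximum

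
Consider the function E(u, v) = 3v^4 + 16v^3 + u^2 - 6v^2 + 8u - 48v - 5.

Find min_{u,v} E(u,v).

-181

E(u,v) separates as P(u) + Q(v) − 5, so its minimum is min P + min Q − 5.
P'(u) = 2u + 8 vanishes at u ∈ {-4}; Q'(v) = 12(v - 1)(v + 1)(v + 4) vanishes at v ∈ {-4, -1, 1}.
Local minima of P (where P''>0): P(-4)=-16. Local minima of Q: Q(-4)=-160, Q(1)=-35.
So the global minimum of E is P(-4) + Q(-4) − 5 = -16 − 160 − 5 = -181, attained at (-4, -4).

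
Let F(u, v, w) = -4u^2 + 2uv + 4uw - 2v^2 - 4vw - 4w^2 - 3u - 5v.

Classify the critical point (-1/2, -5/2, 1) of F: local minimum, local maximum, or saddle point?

The Hessian is constant: H = [[-8, 2, 4], [2, -4, -4], [4, -4, -8]].
Leading principal minors: Δ₁ = -8, Δ₂ = 28, Δ₃ = -96.
The minors alternate sign starting negative (−, +, −), so H is negative definite: a local maximum.

local maximum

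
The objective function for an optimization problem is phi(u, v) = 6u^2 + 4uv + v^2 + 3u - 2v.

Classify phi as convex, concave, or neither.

convex

phi is quadratic, so its Hessian is the constant matrix H = [[12, 4], [4, 2]].
det(H) = 8, tr(H) = 14.
det(H) > 0 and tr(H) > 0, so H is positive definite everywhere: convex.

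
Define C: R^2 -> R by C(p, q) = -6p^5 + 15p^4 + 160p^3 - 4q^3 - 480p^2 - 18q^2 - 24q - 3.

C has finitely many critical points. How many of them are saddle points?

C separates as a function of p plus a function of q, so ∇C=0 decouples.
∂C/∂p = -30p(p - 4)(p - 2)(p + 4) = 0 at p ∈ {-4, 0, 2, 4}; ∂C/∂q = -12(q + 1)(q + 2) = 0 at q ∈ {-2, -1}.
The Hessian is diagonal: diag(C_pp, C_qq). Second derivatives: C_pp(-4)=5760, C_pp(0)=-960, C_pp(2)=720, C_pp(4)=-1920; C_qq(-2)=12, C_qq(-1)=-12.
Saddle points occur where the two diagonal entries have opposite signs: (-4, -1), (0, -2), (2, -1), (4, -2). Count: 4.

4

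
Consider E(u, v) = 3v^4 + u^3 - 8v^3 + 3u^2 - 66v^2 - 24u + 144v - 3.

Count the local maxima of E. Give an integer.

1

E separates as a function of u plus a function of v, so ∇E=0 decouples.
∂E/∂u = 3(u - 2)(u + 4) = 0 at u ∈ {-4, 2}; ∂E/∂v = 12(v - 4)(v - 1)(v + 3) = 0 at v ∈ {-3, 1, 4}.
The Hessian is diagonal: diag(E_uu, E_vv). Second derivatives: E_uu(-4)=-18, E_uu(2)=18; E_vv(-3)=336, E_vv(1)=-144, E_vv(4)=252.
Local maxima occur where both diagonal entries negative: (-4, 1). Count: 1.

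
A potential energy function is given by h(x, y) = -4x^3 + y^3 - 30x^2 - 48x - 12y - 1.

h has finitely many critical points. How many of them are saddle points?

h separates as a function of x plus a function of y, so ∇h=0 decouples.
∂h/∂x = -12(x + 1)(x + 4) = 0 at x ∈ {-4, -1}; ∂h/∂y = 3(y - 2)(y + 2) = 0 at y ∈ {-2, 2}.
The Hessian is diagonal: diag(h_xx, h_yy). Second derivatives: h_xx(-4)=36, h_xx(-1)=-36; h_yy(-2)=-12, h_yy(2)=12.
Saddle points occur where the two diagonal entries have opposite signs: (-4, -2), (-1, 2). Count: 2.

2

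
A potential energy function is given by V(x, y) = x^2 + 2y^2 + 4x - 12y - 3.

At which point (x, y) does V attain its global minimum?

V(x,y) separates as P(x) + Q(y) − 3, so its minimum is min P + min Q − 3.
P'(x) = 2x + 4 vanishes at x ∈ {-2}; Q'(y) = 4y - 12 vanishes at y ∈ {3}.
Local minima of P (where P''>0): P(-2)=-4. Local minima of Q: Q(3)=-18.
So the global minimum of V is P(-2) + Q(3) − 3 = -4 − 18 − 3 = -25, attained at (-2, 3).

(-2, 3)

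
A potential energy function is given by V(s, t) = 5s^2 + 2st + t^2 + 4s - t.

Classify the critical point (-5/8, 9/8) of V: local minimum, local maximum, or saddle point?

The Hessian of V is constant: H = [[10, 2], [2, 2]].
det(H) = 10·2 − 2² = 16.
det(H) > 0 and tr(H) = 12 > 0, so H is positive definite and the point is a local minimum.

local minimum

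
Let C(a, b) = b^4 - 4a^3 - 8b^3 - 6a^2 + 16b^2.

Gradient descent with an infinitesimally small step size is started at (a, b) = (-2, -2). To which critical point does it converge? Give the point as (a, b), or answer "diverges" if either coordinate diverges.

(-1, 0)

C is separable, so gradient descent decouples: a follows -∂C/∂a, b follows -∂C/∂b.
∂C/∂a = -12a(a + 1); at a=-2 this is -24, so a increases.
∂C/∂b = 4b(b - 4)(b - 2); at b=-2 this is -192, so b increases.
a converges to its nearest critical value -1 (a local min of the a-part); b converges to 0. The iterate converges to (-1, 0).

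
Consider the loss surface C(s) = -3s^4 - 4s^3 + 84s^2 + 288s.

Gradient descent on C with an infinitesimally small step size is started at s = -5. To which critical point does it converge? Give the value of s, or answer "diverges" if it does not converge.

diverges

C'(s) = -12(s - 4)(s + 2)(s + 3), so C'(-5) = 648.
Gradient descent moves in the -C' direction, i.e. s is decreasing.
There is no critical point below s=-5, and C' keeps the same sign, so the iterate runs off to −∞.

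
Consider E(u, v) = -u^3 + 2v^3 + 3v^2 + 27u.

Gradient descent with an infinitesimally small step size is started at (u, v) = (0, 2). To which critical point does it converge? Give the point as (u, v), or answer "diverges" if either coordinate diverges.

(-3, 0)

E is separable, so gradient descent decouples: u follows -∂E/∂u, v follows -∂E/∂v.
∂E/∂u = -3(u - 3)(u + 3); at u=0 this is 27, so u decreases.
∂E/∂v = 6v(v + 1); at v=2 this is 36, so v decreases.
u converges to its nearest critical value -3 (a local min of the u-part); v converges to 0. The iterate converges to (-3, 0).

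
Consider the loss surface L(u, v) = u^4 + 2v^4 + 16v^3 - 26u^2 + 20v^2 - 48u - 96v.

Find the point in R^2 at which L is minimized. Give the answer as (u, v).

(4, 1)

L(u,v) separates as P(u) + Q(v), so its minimum is min P + min Q.
P'(u) = 4(u - 4)(u + 1)(u + 3) vanishes at u ∈ {-3, -1, 4}; Q'(v) = 8(v - 1)(v + 3)(v + 4) vanishes at v ∈ {-4, -3, 1}.
Local minima of P (where P''>0): P(-3)=-9, P(4)=-352. Local minima of Q: Q(-4)=192, Q(1)=-58.
So the global minimum of L is P(4) + Q(1) = -352 − 58 = -410, attained at (4, 1).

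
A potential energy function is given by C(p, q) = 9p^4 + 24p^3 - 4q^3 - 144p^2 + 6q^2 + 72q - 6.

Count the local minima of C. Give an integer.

C separates as a function of p plus a function of q, so ∇C=0 decouples.
∂C/∂p = 36p(p - 2)(p + 4) = 0 at p ∈ {-4, 0, 2}; ∂C/∂q = -12(q - 3)(q + 2) = 0 at q ∈ {-2, 3}.
The Hessian is diagonal: diag(C_pp, C_qq). Second derivatives: C_pp(-4)=864, C_pp(0)=-288, C_pp(2)=432; C_qq(-2)=60, C_qq(3)=-60.
Local minima occur where both diagonal entries positive: (-4, -2), (2, -2). Count: 2.

2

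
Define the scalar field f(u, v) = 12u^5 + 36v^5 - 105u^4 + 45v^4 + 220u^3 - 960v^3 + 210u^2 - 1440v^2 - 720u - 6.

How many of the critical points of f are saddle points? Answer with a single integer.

f separates as a function of u plus a function of v, so ∇f=0 decouples.
∂f/∂u = 60(u - 4)(u - 3)(u - 1)(u + 1) = 0 at u ∈ {-1, 1, 3, 4}; ∂f/∂v = 180v(v - 4)(v + 1)(v + 4) = 0 at v ∈ {-4, -1, 0, 4}.
The Hessian is diagonal: diag(f_uu, f_vv). Second derivatives: f_uu(-1)=-2400, f_uu(1)=720, f_uu(3)=-480, f_uu(4)=900; f_vv(-4)=-17280, f_vv(-1)=2700, f_vv(0)=-2880, f_vv(4)=28800.
Saddle points occur where the two diagonal entries have opposite signs: (-1, -1), (-1, 4), (1, -4), (1, 0), (3, -1), (3, 4), (4, -4), (4, 0). Count: 8.

8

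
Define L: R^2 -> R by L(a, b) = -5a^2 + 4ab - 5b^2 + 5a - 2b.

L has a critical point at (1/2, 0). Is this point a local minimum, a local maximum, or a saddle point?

local maximum

The Hessian of L is constant: H = [[-10, 4], [4, -10]].
det(H) = (-10)·(-10) − 4² = 84.
det(H) > 0 and tr(H) = -20 < 0, so H is negative definite and the point is a local maximum.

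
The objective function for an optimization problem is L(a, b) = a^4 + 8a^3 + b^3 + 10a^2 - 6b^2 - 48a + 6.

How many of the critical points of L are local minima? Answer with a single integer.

L separates as a function of a plus a function of b, so ∇L=0 decouples.
∂L/∂a = 4(a - 1)(a + 3)(a + 4) = 0 at a ∈ {-4, -3, 1}; ∂L/∂b = 3b(b - 4) = 0 at b ∈ {0, 4}.
The Hessian is diagonal: diag(L_aa, L_bb). Second derivatives: L_aa(-4)=20, L_aa(-3)=-16, L_aa(1)=80; L_bb(0)=-12, L_bb(4)=12.
Local minima occur where both diagonal entries positive: (-4, 4), (1, 4). Count: 2.

2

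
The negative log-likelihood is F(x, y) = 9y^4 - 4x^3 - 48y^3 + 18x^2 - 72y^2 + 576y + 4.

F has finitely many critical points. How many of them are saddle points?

F separates as a function of x plus a function of y, so ∇F=0 decouples.
∂F/∂x = -12x(x - 3) = 0 at x ∈ {0, 3}; ∂F/∂y = 36(y - 4)(y - 2)(y + 2) = 0 at y ∈ {-2, 2, 4}.
The Hessian is diagonal: diag(F_xx, F_yy). Second derivatives: F_xx(0)=36, F_xx(3)=-36; F_yy(-2)=864, F_yy(2)=-288, F_yy(4)=432.
Saddle points occur where the two diagonal entries have opposite signs: (0, 2), (3, -2), (3, 4). Count: 3.

3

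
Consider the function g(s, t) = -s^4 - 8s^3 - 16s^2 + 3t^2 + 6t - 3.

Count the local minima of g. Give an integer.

1

g separates as a function of s plus a function of t, so ∇g=0 decouples.
∂g/∂s = -4s(s + 2)(s + 4) = 0 at s ∈ {-4, -2, 0}; ∂g/∂t = 6(t + 1) = 0 at t ∈ {-1}.
The Hessian is diagonal: diag(g_ss, g_tt). Second derivatives: g_ss(-4)=-32, g_ss(-2)=16, g_ss(0)=-32; g_tt(-1)=6.
Local minima occur where both diagonal entries positive: (-2, -1). Count: 1.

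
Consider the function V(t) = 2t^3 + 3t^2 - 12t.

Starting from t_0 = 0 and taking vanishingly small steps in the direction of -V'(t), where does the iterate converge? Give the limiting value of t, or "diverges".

V'(t) = 6(t - 1)(t + 2), so V'(0) = -12.
Gradient descent moves in the -V' direction, i.e. t is increasing.
The nearest critical point in that direction is t = 1, where V'' = 18 > 0 (a local minimum). The iterate converges there.

1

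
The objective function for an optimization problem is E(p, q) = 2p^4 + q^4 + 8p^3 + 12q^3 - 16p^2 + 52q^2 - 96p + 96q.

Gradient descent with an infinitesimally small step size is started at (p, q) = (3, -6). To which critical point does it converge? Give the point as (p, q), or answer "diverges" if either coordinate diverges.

E is separable, so gradient descent decouples: p follows -∂E/∂p, q follows -∂E/∂q.
∂E/∂p = 8(p - 2)(p + 2)(p + 3); at p=3 this is 240, so p decreases.
∂E/∂q = 4(q + 2)(q + 3)(q + 4); at q=-6 this is -96, so q increases.
p converges to its nearest critical value 2 (a local min of the p-part); q converges to -4. The iterate converges to (2, -4).

(2, -4)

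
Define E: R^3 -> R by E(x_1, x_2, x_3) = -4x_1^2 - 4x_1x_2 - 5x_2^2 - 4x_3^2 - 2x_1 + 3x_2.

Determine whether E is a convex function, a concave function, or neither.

E is quadratic, so its Hessian is the constant matrix H = [[-8, -4, 0], [-4, -10, 0], [0, 0, -8]].
Leading principal minors: -8, 64, -512.
Signs alternate −, +, − ⇒ H ≺ 0 ⇒ concave.

concave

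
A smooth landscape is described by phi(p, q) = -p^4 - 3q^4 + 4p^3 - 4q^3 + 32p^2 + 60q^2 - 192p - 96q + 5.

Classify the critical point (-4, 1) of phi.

saddle point

The mixed partial ∂²phi/∂p∂q is 0, so the Hessian at any point is diag(phi_pp, phi_qq) = diag(4(-3p^2 + 6p + 16), 12(-3q^2 - 2q + 10)).
At (-4, 1): H = diag(-224, 60).
The eigenvalues have opposite signs, so H is indefinite: a saddle point.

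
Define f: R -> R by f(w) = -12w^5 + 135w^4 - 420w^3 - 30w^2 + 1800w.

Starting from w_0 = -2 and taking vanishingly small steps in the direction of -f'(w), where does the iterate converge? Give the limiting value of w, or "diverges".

-1

f'(w) = -60(w - 5)(w - 3)(w - 2)(w + 1), so f'(-2) = -8400.
Gradient descent moves in the -f' direction, i.e. w is increasing.
The nearest critical point in that direction is w = -1, where f'' = 4320 > 0 (a local minimum). The iterate converges there.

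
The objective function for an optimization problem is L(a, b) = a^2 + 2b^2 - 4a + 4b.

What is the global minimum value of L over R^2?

L(a,b) separates as P(a) + Q(b), so its minimum is min P + min Q.
P'(a) = 2a - 4 vanishes at a ∈ {2}; Q'(b) = 4b + 4 vanishes at b ∈ {-1}.
Local minima of P (where P''>0): P(2)=-4. Local minima of Q: Q(-1)=-2.
So the global minimum of L is P(2) + Q(-1) = -4 − 2 = -6, attained at (2, -1).

-6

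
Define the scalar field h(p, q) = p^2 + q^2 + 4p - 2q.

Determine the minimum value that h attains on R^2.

h(p,q) separates as A(p) + B(q), so its minimum is min A + min B.
A'(p) = 2p + 4 vanishes at p ∈ {-2}; B'(q) = 2q - 2 vanishes at q ∈ {1}.
Local minima of A (where A''>0): A(-2)=-4. Local minima of B: B(1)=-1.
So the global minimum of h is A(-2) + B(1) = -4 − 1 = -5, attained at (-2, 1).

-5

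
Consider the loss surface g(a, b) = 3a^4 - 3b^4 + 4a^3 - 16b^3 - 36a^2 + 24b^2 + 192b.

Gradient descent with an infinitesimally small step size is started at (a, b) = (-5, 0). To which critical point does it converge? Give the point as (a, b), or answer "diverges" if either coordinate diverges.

(-3, -2)

g is separable, so gradient descent decouples: a follows -∂g/∂a, b follows -∂g/∂b.
∂g/∂a = 12a(a - 2)(a + 3); at a=-5 this is -840, so a increases.
∂g/∂b = -12(b - 2)(b + 2)(b + 4); at b=0 this is 192, so b decreases.
a converges to its nearest critical value -3 (a local min of the a-part); b converges to -2. The iterate converges to (-3, -2).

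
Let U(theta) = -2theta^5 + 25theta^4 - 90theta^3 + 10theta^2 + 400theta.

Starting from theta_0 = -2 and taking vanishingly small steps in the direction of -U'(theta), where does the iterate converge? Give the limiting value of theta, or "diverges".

-1

U'(theta) = -10(theta - 5)(theta - 4)(theta - 2)(theta + 1), so U'(-2) = -1680.
Gradient descent moves in the -U' direction, i.e. theta is increasing.
The nearest critical point in that direction is theta = -1, where U'' = 900 > 0 (a local minimum). The iterate converges there.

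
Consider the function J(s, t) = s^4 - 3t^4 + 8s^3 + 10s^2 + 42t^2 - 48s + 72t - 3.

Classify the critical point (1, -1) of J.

The mixed partial ∂²J/∂s∂t is 0, so the Hessian at any point is diag(J_ss, J_tt) = diag(4(3s^2 + 12s + 5), 12(-3t^2 + 7)).
At (1, -1): H = diag(80, 48).
Both eigenvalues are positive, so H is positive definite: a local minimum.

local minimum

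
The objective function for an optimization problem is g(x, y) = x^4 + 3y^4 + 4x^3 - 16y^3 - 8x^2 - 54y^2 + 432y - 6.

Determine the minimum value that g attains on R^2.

g(x,y) separates as P(x) + Q(y) − 6, so its minimum is min P + min Q − 6.
P'(x) = 4x(x - 1)(x + 4) vanishes at x ∈ {-4, 0, 1}; Q'(y) = 12(y - 4)(y - 3)(y + 3) vanishes at y ∈ {-3, 3, 4}.
Local minima of P (where P''>0): P(-4)=-128, P(1)=-3. Local minima of Q: Q(-3)=-1107, Q(4)=608.
So the global minimum of g is P(-4) + Q(-3) − 6 = -128 − 1107 − 6 = -1241, attained at (-4, -3).

-1241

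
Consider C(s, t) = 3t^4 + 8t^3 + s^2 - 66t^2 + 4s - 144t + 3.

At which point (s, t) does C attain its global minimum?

C(s,t) separates as P(s) + Q(t) + 3, so its minimum is min P + min Q + 3.
P'(s) = 2s + 4 vanishes at s ∈ {-2}; Q'(t) = 12(t - 3)(t + 1)(t + 4) vanishes at t ∈ {-4, -1, 3}.
Local minima of P (where P''>0): P(-2)=-4. Local minima of Q: Q(-4)=-224, Q(3)=-567.
So the global minimum of C is P(-2) + Q(3) + 3 = -4 − 567 + 3 = -568, attained at (-2, 3).

(-2, 3)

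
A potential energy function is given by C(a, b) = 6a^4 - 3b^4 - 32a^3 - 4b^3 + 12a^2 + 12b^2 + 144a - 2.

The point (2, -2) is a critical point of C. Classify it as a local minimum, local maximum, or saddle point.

The mixed partial ∂²C/∂a∂b is 0, so the Hessian at any point is diag(C_aa, C_bb) = diag(24(3a^2 - 8a + 1), 12(-3b^2 - 2b + 2)).
At (2, -2): H = diag(-72, -72).
Both eigenvalues are negative, so H is negative definite: a local maximum.

local maximum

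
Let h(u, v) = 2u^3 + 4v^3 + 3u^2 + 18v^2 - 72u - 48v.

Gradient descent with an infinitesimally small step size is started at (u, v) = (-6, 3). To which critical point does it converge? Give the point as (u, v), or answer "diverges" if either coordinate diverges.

diverges

h is separable, so gradient descent decouples: u follows -∂h/∂u, v follows -∂h/∂v.
∂h/∂u = 6(u - 3)(u + 4); at u=-6 this is 108, so u decreases.
∂h/∂v = 12(v - 1)(v + 4); at v=3 this is 168, so v decreases.
The u-coordinate has no critical point in that direction and runs off to infinity.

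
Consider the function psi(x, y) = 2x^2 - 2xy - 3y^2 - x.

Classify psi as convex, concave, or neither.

psi is quadratic, so its Hessian is the constant matrix H = [[4, -2], [-2, -6]].
det(H) = -28, tr(H) = -2.
det(H) < 0, so H is indefinite: neither convex nor concave.

neither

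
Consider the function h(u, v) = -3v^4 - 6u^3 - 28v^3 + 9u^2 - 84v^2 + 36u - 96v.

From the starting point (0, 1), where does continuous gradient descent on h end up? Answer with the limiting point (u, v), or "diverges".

diverges

h is separable, so gradient descent decouples: u follows -∂h/∂u, v follows -∂h/∂v.
∂h/∂u = -18(u - 2)(u + 1); at u=0 this is 36, so u decreases.
∂h/∂v = -12(v + 1)(v + 2)(v + 4); at v=1 this is -360, so v increases.
The v-coordinate has no critical point in that direction and runs off to infinity.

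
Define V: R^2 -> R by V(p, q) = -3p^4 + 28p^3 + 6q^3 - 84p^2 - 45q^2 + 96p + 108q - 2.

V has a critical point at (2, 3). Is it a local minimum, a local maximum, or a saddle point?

local minimum

The mixed partial ∂²V/∂p∂q is 0, so the Hessian at any point is diag(V_pp, V_qq) = diag(12(-3p^2 + 14p - 14), 18(2q - 5)).
At (2, 3): H = diag(24, 18).
Both eigenvalues are positive, so H is positive definite: a local minimum.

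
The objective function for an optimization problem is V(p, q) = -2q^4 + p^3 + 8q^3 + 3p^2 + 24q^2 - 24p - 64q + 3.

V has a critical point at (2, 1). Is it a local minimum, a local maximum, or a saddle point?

The mixed partial ∂²V/∂p∂q is 0, so the Hessian at any point is diag(V_pp, V_qq) = diag(6(p + 1), 24(-q^2 + 2q + 2)).
At (2, 1): H = diag(18, 72).
Both eigenvalues are positive, so H is positive definite: a local minimum.

local minimum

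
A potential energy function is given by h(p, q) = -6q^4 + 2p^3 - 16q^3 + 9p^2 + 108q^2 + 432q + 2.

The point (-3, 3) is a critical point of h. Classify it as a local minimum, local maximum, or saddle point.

The mixed partial ∂²h/∂p∂q is 0, so the Hessian at any point is diag(h_pp, h_qq) = diag(6(2p + 3), 24(-3q^2 - 4q + 9)).
At (-3, 3): H = diag(-18, -720).
Both eigenvalues are negative, so H is negative definite: a local maximum.

local maximum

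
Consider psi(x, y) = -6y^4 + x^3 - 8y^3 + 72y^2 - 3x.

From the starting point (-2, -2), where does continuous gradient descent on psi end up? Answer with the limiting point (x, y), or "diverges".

diverges

psi is separable, so gradient descent decouples: x follows -∂psi/∂x, y follows -∂psi/∂y.
∂psi/∂x = 3(x - 1)(x + 1); at x=-2 this is 9, so x decreases.
∂psi/∂y = -24y(y - 2)(y + 3); at y=-2 this is -192, so y increases.
The x-coordinate has no critical point in that direction and runs off to infinity.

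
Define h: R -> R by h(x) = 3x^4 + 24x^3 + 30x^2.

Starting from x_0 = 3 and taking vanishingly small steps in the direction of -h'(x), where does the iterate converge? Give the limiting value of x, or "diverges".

0

h'(x) = 12x(x + 1)(x + 5), so h'(3) = 1152.
Gradient descent moves in the -h' direction, i.e. x is decreasing.
The nearest critical point in that direction is x = 0, where h'' = 60 > 0 (a local minimum). The iterate converges there.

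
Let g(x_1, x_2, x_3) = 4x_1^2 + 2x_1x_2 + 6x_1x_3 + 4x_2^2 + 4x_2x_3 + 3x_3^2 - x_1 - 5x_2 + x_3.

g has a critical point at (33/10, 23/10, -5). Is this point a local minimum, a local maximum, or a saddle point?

The Hessian is constant: H = [[8, 2, 6], [2, 8, 4], [6, 4, 6]].
Leading principal minors: Δ₁ = 8, Δ₂ = 60, Δ₃ = 40.
All leading minors are positive, so H is positive definite: a local minimum.

local minimum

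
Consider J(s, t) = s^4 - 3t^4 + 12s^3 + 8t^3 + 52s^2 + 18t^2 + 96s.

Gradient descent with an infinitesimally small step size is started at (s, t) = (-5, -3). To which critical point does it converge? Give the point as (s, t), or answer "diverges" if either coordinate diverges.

diverges

J is separable, so gradient descent decouples: s follows -∂J/∂s, t follows -∂J/∂t.
∂J/∂s = 4(s + 2)(s + 3)(s + 4); at s=-5 this is -24, so s increases.
∂J/∂t = -12t(t - 3)(t + 1); at t=-3 this is 432, so t decreases.
The t-coordinate has no critical point in that direction and runs off to infinity.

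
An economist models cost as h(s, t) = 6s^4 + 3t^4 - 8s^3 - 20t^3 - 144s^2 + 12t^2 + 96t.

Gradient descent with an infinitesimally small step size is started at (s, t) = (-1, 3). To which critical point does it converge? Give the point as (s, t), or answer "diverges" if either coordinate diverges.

h is separable, so gradient descent decouples: s follows -∂h/∂s, t follows -∂h/∂t.
∂h/∂s = 24s(s - 4)(s + 3); at s=-1 this is 240, so s decreases.
∂h/∂t = 12(t - 4)(t - 2)(t + 1); at t=3 this is -48, so t increases.
s converges to its nearest critical value -3 (a local min of the s-part); t converges to 4. The iterate converges to (-3, 4).

(-3, 4)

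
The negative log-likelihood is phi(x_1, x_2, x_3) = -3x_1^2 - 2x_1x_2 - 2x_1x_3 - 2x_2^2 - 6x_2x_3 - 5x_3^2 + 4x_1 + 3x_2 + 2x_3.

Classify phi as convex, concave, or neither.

concave

phi is quadratic, so its Hessian is the constant matrix H = [[-6, -2, -2], [-2, -4, -6], [-2, -6, -10]].
Leading principal minors: -6, 20, -16.
Signs alternate −, +, − ⇒ H ≺ 0 ⇒ concave.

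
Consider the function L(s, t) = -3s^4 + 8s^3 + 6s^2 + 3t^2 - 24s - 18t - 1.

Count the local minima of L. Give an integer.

L separates as a function of s plus a function of t, so ∇L=0 decouples.
∂L/∂s = -12(s - 2)(s - 1)(s + 1) = 0 at s ∈ {-1, 1, 2}; ∂L/∂t = 6(t - 3) = 0 at t ∈ {3}.
The Hessian is diagonal: diag(L_ss, L_tt). Second derivatives: L_ss(-1)=-72, L_ss(1)=24, L_ss(2)=-36; L_tt(3)=6.
Local minima occur where both diagonal entries positive: (1, 3). Count: 1.

1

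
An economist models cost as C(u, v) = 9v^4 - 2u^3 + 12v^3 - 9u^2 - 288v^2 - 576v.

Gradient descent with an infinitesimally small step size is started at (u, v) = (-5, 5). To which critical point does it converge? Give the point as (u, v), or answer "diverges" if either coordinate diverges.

C is separable, so gradient descent decouples: u follows -∂C/∂u, v follows -∂C/∂v.
∂C/∂u = -6u(u + 3); at u=-5 this is -60, so u increases.
∂C/∂v = 36(v - 4)(v + 1)(v + 4); at v=5 this is 1944, so v decreases.
u converges to its nearest critical value -3 (a local min of the u-part); v converges to 4. The iterate converges to (-3, 4).

(-3, 4)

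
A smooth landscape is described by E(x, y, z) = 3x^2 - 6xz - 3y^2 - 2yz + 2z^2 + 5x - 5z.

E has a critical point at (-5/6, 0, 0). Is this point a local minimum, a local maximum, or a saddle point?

saddle point

The Hessian is constant: H = [[6, 0, -6], [0, -6, -2], [-6, -2, 4]].
Leading principal minors: Δ₁ = 6, Δ₂ = -36, Δ₃ = 48.
The minors fit neither the all-positive nor the alternating-sign pattern, so H is indefinite: a saddle point.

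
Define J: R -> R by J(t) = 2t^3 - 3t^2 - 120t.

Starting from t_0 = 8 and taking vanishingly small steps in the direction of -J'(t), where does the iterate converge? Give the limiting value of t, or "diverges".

5

J'(t) = 6(t - 5)(t + 4), so J'(8) = 216.
Gradient descent moves in the -J' direction, i.e. t is decreasing.
The nearest critical point in that direction is t = 5, where J'' = 54 > 0 (a local minimum). The iterate converges there.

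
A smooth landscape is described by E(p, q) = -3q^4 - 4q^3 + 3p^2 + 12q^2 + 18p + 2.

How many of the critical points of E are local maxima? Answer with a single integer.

0

E separates as a function of p plus a function of q, so ∇E=0 decouples.
∂E/∂p = 6(p + 3) = 0 at p ∈ {-3}; ∂E/∂q = -12q(q - 1)(q + 2) = 0 at q ∈ {-2, 0, 1}.
The Hessian is diagonal: diag(E_pp, E_qq). Second derivatives: E_pp(-3)=6; E_qq(-2)=-72, E_qq(0)=24, E_qq(1)=-36.
Local maxima occur where both diagonal entries negative: none. Count: 0.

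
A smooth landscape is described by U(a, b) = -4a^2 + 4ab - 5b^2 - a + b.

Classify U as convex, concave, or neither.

concave

U is quadratic, so its Hessian is the constant matrix H = [[-8, 4], [4, -10]].
det(H) = 64, tr(H) = -18.
det(H) > 0 and tr(H) < 0, so H is negative definite everywhere: concave.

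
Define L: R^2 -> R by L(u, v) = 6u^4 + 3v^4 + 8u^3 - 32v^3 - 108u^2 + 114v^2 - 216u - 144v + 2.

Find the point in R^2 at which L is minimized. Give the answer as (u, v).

L(u,v) separates as P(u) + Q(v) + 2, so its minimum is min P + min Q + 2.
P'(u) = 24(u - 3)(u + 1)(u + 3) vanishes at u ∈ {-3, -1, 3}; Q'(v) = 12(v - 4)(v - 3)(v - 1) vanishes at v ∈ {1, 3, 4}.
Local minima of P (where P''>0): P(-3)=-54, P(3)=-918. Local minima of Q: Q(1)=-59, Q(4)=-32.
So the global minimum of L is P(3) + Q(1) + 2 = -918 − 59 + 2 = -975, attained at (3, 1).

(3, 1)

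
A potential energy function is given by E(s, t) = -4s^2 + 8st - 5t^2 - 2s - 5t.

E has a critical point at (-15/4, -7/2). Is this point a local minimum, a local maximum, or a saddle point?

The Hessian of E is constant: H = [[-8, 8], [8, -10]].
det(H) = (-8)·(-10) − 8² = 16.
det(H) > 0 and tr(H) = -18 < 0, so H is negative definite and the point is a local maximum.

local maximum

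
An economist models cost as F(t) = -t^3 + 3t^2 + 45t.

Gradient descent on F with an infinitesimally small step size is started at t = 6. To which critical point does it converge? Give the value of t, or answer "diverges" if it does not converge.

diverges

F'(t) = -3(t - 5)(t + 3), so F'(6) = -27.
Gradient descent moves in the -F' direction, i.e. t is increasing.
There is no critical point above t=6, and F' keeps the same sign, so the iterate runs off to +∞.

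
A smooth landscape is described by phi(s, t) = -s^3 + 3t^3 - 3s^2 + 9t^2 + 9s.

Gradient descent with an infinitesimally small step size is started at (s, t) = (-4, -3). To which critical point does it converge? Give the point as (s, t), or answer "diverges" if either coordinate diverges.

phi is separable, so gradient descent decouples: s follows -∂phi/∂s, t follows -∂phi/∂t.
∂phi/∂s = -3(s - 1)(s + 3); at s=-4 this is -15, so s increases.
∂phi/∂t = 9t(t + 2); at t=-3 this is 27, so t decreases.
The t-coordinate has no critical point in that direction and runs off to infinity.

diverges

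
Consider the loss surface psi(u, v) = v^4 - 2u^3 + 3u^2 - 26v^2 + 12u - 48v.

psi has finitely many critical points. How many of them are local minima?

psi separates as a function of u plus a function of v, so ∇psi=0 decouples.
∂psi/∂u = -6(u - 2)(u + 1) = 0 at u ∈ {-1, 2}; ∂psi/∂v = 4(v - 4)(v + 1)(v + 3) = 0 at v ∈ {-3, -1, 4}.
The Hessian is diagonal: diag(psi_uu, psi_vv). Second derivatives: psi_uu(-1)=18, psi_uu(2)=-18; psi_vv(-3)=56, psi_vv(-1)=-40, psi_vv(4)=140.
Local minima occur where both diagonal entries positive: (-1, -3), (-1, 4). Count: 2.

2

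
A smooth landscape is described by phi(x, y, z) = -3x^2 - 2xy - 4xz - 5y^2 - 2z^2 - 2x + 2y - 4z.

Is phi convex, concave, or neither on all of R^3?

phi is quadratic, so its Hessian is the constant matrix H = [[-6, -2, -4], [-2, -10, 0], [-4, 0, -4]].
Leading principal minors: -6, 56, -64.
Signs alternate −, +, − ⇒ H ≺ 0 ⇒ concave.

concave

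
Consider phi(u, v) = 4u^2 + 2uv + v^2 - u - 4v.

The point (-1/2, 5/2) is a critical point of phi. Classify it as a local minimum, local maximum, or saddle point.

The Hessian of phi is constant: H = [[8, 2], [2, 2]].
det(H) = 8·2 − 2² = 12.
det(H) > 0 and tr(H) = 10 > 0, so H is positive definite and the point is a local minimum.

local minimum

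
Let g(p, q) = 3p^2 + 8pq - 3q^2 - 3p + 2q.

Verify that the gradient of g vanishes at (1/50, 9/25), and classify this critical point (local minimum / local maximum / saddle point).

saddle point

∇g = (6p + 8q - 3, 8p - 6q + 2); substituting (1/50, 9/25) gives ∇g = (0, 0), so (1/50, 9/25) is indeed a critical point.
The Hessian of g is constant: H = [[6, 8], [8, -6]].
det(H) = 6·(-6) − 8² = -100.
Since det(H) < 0, H is indefinite and the critical point is a saddle point.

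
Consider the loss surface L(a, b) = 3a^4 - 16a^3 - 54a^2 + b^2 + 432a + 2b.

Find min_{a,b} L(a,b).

L(a,b) separates as P(a) + Q(b), so its minimum is min P + min Q.
P'(a) = 12(a - 4)(a - 3)(a + 3) vanishes at a ∈ {-3, 3, 4}; Q'(b) = 2b + 2 vanishes at b ∈ {-1}.
Local minima of P (where P''>0): P(-3)=-1107, P(4)=608. Local minima of Q: Q(-1)=-1.
So the global minimum of L is P(-3) + Q(-1) = -1107 − 1 = -1108, attained at (-3, -1).

-1108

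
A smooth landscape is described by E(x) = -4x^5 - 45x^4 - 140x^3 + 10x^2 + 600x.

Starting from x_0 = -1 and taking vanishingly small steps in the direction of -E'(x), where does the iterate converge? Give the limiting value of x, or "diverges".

E'(x) = -20(x - 1)(x + 2)(x + 3)(x + 5), so E'(-1) = 320.
Gradient descent moves in the -E' direction, i.e. x is decreasing.
The nearest critical point in that direction is x = -2, where E'' = 180 > 0 (a local minimum). The iterate converges there.

-2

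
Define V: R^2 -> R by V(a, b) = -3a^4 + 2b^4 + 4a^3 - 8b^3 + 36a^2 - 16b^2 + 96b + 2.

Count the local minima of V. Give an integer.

2

V separates as a function of a plus a function of b, so ∇V=0 decouples.
∂V/∂a = -12a(a - 3)(a + 2) = 0 at a ∈ {-2, 0, 3}; ∂V/∂b = 8(b - 3)(b - 2)(b + 2) = 0 at b ∈ {-2, 2, 3}.
The Hessian is diagonal: diag(V_aa, V_bb). Second derivatives: V_aa(-2)=-120, V_aa(0)=72, V_aa(3)=-180; V_bb(-2)=160, V_bb(2)=-32, V_bb(3)=40.
Local minima occur where both diagonal entries positive: (0, -2), (0, 3). Count: 2.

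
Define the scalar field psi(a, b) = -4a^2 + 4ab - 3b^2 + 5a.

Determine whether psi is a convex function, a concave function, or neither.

concave

psi is quadratic, so its Hessian is the constant matrix H = [[-8, 4], [4, -6]].
det(H) = 32, tr(H) = -14.
det(H) > 0 and tr(H) < 0, so H is negative definite everywhere: concave.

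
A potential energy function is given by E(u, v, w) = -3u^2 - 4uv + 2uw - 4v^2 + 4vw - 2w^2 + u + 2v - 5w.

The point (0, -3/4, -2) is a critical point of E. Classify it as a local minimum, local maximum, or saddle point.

The Hessian is constant: H = [[-6, -4, 2], [-4, -8, 4], [2, 4, -4]].
Leading principal minors: Δ₁ = -6, Δ₂ = 32, Δ₃ = -64.
The minors alternate sign starting negative (−, +, −), so H is negative definite: a local maximum.

local maximum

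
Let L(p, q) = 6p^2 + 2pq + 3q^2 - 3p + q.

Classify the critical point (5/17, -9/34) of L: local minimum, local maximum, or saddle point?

local minimum

The Hessian of L is constant: H = [[12, 2], [2, 6]].
det(H) = 12·6 − 2² = 68.
det(H) > 0 and tr(H) = 18 > 0, so H is positive definite and the point is a local minimum.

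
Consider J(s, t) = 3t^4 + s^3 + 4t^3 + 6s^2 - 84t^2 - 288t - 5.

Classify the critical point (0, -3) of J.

local minimum

The mixed partial ∂²J/∂s∂t is 0, so the Hessian at any point is diag(J_ss, J_tt) = diag(6(s + 2), 12(3t^2 + 2t - 14)).
At (0, -3): H = diag(12, 84).
Both eigenvalues are positive, so H is positive definite: a local minimum.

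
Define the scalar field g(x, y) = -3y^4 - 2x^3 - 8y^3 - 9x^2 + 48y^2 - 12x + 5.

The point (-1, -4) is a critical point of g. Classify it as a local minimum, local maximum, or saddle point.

The mixed partial ∂²g/∂x∂y is 0, so the Hessian at any point is diag(g_xx, g_yy) = diag(-6(2x + 3), 12(-3y^2 - 4y + 8)).
At (-1, -4): H = diag(-6, -288).
Both eigenvalues are negative, so H is negative definite: a local maximum.

local maximum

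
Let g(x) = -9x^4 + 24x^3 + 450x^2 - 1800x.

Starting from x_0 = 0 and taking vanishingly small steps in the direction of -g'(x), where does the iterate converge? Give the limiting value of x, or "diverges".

g'(x) = -36(x - 5)(x - 2)(x + 5), so g'(0) = -1800.
Gradient descent moves in the -g' direction, i.e. x is increasing.
The nearest critical point in that direction is x = 2, where g'' = 756 > 0 (a local minimum). The iterate converges there.

2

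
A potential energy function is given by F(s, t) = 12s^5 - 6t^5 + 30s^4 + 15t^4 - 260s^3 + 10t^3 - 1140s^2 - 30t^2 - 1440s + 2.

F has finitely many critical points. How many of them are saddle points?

F separates as a function of s plus a function of t, so ∇F=0 decouples.
∂F/∂s = 60(s - 4)(s + 1)(s + 2)(s + 3) = 0 at s ∈ {-3, -2, -1, 4}; ∂F/∂t = -30t(t - 2)(t - 1)(t + 1) = 0 at t ∈ {-1, 0, 1, 2}.
The Hessian is diagonal: diag(F_ss, F_tt). Second derivatives: F_ss(-3)=-840, F_ss(-2)=360, F_ss(-1)=-600, F_ss(4)=12600; F_tt(-1)=180, F_tt(0)=-60, F_tt(1)=60, F_tt(2)=-180.
Saddle points occur where the two diagonal entries have opposite signs: (-3, -1), (-3, 1), (-2, 0), (-2, 2), (-1, -1), (-1, 1), (4, 0), (4, 2). Count: 8.

8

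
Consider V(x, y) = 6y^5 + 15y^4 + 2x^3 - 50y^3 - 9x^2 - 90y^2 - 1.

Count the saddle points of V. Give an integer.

V separates as a function of x plus a function of y, so ∇V=0 decouples.
∂V/∂x = 6x(x - 3) = 0 at x ∈ {0, 3}; ∂V/∂y = 30y(y - 2)(y + 1)(y + 3) = 0 at y ∈ {-3, -1, 0, 2}.
The Hessian is diagonal: diag(V_xx, V_yy). Second derivatives: V_xx(0)=-18, V_xx(3)=18; V_yy(-3)=-900, V_yy(-1)=180, V_yy(0)=-180, V_yy(2)=900.
Saddle points occur where the two diagonal entries have opposite signs: (0, -1), (0, 2), (3, -3), (3, 0). Count: 4.

4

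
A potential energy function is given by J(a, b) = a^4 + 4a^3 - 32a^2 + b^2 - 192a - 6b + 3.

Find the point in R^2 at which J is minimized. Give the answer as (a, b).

J(a,b) separates as P(a) + Q(b) + 3, so its minimum is min P + min Q + 3.
P'(a) = 4(a - 4)(a + 3)(a + 4) vanishes at a ∈ {-4, -3, 4}; Q'(b) = 2b - 6 vanishes at b ∈ {3}.
Local minima of P (where P''>0): P(-4)=256, P(4)=-768. Local minima of Q: Q(3)=-9.
So the global minimum of J is P(4) + Q(3) + 3 = -768 − 9 + 3 = -774, attained at (4, 3).

(4, 3)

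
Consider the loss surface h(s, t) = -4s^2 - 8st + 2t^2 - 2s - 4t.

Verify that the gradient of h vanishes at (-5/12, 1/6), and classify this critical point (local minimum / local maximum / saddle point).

∇h = (-8s - 8t - 2, -8s + 4t - 4); substituting (-5/12, 1/6) gives ∇h = (0, 0), so (-5/12, 1/6) is indeed a critical point.
The Hessian of h is constant: H = [[-8, -8], [-8, 4]].
det(H) = (-8)·4 − (-8)² = -96.
Since det(H) < 0, H is indefinite and the critical point is a saddle point.

saddle point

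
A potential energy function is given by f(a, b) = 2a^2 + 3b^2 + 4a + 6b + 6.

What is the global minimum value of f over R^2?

1

f(a,b) separates as P(a) + Q(b) + 6, so its minimum is min P + min Q + 6.
P'(a) = 4a + 4 vanishes at a ∈ {-1}; Q'(b) = 6b + 6 vanishes at b ∈ {-1}.
Local minima of P (where P''>0): P(-1)=-2. Local minima of Q: Q(-1)=-3.
So the global minimum of f is P(-1) + Q(-1) + 6 = -2 − 3 + 6 = 1, attained at (-1, -1).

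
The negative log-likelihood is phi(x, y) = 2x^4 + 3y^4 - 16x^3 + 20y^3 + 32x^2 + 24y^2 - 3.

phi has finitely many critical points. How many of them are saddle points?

phi separates as a function of x plus a function of y, so ∇phi=0 decouples.
∂phi/∂x = 8x(x - 4)(x - 2) = 0 at x ∈ {0, 2, 4}; ∂phi/∂y = 12y(y + 1)(y + 4) = 0 at y ∈ {-4, -1, 0}.
The Hessian is diagonal: diag(phi_xx, phi_yy). Second derivatives: phi_xx(0)=64, phi_xx(2)=-32, phi_xx(4)=64; phi_yy(-4)=144, phi_yy(-1)=-36, phi_yy(0)=48.
Saddle points occur where the two diagonal entries have opposite signs: (0, -1), (2, -4), (2, 0), (4, -1). Count: 4.

4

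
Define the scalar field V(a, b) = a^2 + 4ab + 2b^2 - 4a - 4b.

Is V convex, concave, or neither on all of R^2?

V is quadratic, so its Hessian is the constant matrix H = [[2, 4], [4, 4]].
det(H) = -8, tr(H) = 6.
det(H) < 0, so H is indefinite: neither convex nor concave.

neither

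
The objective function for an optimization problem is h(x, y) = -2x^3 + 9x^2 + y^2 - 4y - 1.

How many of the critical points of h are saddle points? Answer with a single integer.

1

h separates as a function of x plus a function of y, so ∇h=0 decouples.
∂h/∂x = -6x(x - 3) = 0 at x ∈ {0, 3}; ∂h/∂y = 2(y - 2) = 0 at y ∈ {2}.
The Hessian is diagonal: diag(h_xx, h_yy). Second derivatives: h_xx(0)=18, h_xx(3)=-18; h_yy(2)=2.
Saddle points occur where the two diagonal entries have opposite signs: (3, 2). Count: 1.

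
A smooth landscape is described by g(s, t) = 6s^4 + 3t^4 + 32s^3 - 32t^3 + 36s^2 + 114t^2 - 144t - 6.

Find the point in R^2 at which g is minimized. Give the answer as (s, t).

(-3, 1)

g(s,t) separates as P(s) + Q(t) − 6, so its minimum is min P + min Q − 6.
P'(s) = 24s(s + 1)(s + 3) vanishes at s ∈ {-3, -1, 0}; Q'(t) = 12(t - 4)(t - 3)(t - 1) vanishes at t ∈ {1, 3, 4}.
Local minima of P (where P''>0): P(-3)=-54, P(0)=0. Local minima of Q: Q(1)=-59, Q(4)=-32.
So the global minimum of g is P(-3) + Q(1) − 6 = -54 − 59 − 6 = -119, attained at (-3, 1).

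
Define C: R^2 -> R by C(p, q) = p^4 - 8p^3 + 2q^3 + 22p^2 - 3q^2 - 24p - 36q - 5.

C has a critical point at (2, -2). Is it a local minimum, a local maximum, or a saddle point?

local maximum

The mixed partial ∂²C/∂p∂q is 0, so the Hessian at any point is diag(C_pp, C_qq) = diag(4(3p^2 - 12p + 11), 6(2q - 1)).
At (2, -2): H = diag(-4, -30).
Both eigenvalues are negative, so H is negative definite: a local maximum.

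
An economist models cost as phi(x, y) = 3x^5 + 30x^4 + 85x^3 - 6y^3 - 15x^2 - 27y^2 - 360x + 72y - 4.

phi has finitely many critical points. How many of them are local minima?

2

phi separates as a function of x plus a function of y, so ∇phi=0 decouples.
∂phi/∂x = 15(x - 1)(x + 2)(x + 3)(x + 4) = 0 at x ∈ {-4, -3, -2, 1}; ∂phi/∂y = -18(y - 1)(y + 4) = 0 at y ∈ {-4, 1}.
The Hessian is diagonal: diag(phi_xx, phi_yy). Second derivatives: phi_xx(-4)=-150, phi_xx(-3)=60, phi_xx(-2)=-90, phi_xx(1)=900; phi_yy(-4)=90, phi_yy(1)=-90.
Local minima occur where both diagonal entries positive: (-3, -4), (1, -4). Count: 2.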